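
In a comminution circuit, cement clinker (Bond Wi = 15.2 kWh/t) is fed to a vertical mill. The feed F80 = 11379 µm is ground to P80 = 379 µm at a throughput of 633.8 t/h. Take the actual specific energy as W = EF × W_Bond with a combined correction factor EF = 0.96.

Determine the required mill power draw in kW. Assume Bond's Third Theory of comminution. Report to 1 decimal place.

W = 10 Wi / √P80 − 10 Wi / √F80
W = 10·15.2·(1/√379 − 1/√11379) = 10·15.2·(0.041992) = 6.3828 kWh/t
Apply correction: 6.3828 × 0.96 = 6.1275 kWh/t
P = W·T = 6.1275·633.8 = 3883.6 kW

P = 3883.6 kW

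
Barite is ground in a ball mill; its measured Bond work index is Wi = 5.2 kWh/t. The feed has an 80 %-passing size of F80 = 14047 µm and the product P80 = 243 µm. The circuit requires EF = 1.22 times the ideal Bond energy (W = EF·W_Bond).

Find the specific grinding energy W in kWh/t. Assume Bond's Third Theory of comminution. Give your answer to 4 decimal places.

W = 10 Wi (P80^-0.5 − F80^-0.5)
1/√243 = 0.064150;  1/√14047 = 0.008437
W = 10·5.2·(0.064150 − 0.008437) = 2.8971 kWh/t
W_actual = 1.22 × 2.8971 = 3.5344 kWh/t

W = 3.5344 kWh/t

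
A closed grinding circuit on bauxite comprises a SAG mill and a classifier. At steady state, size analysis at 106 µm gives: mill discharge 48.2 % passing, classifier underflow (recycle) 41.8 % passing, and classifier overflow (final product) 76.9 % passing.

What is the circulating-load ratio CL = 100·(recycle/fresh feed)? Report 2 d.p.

Let r = R/F. Size balance at 106 µm:
d + r·d = r·u + o → r(d−u) = o−d
r = (76.9 − 48.2)/(48.2 − 41.8) = 28.7/6.4 = 4.4844
CL = 100·r = 448.44 %

CL = 448.44 %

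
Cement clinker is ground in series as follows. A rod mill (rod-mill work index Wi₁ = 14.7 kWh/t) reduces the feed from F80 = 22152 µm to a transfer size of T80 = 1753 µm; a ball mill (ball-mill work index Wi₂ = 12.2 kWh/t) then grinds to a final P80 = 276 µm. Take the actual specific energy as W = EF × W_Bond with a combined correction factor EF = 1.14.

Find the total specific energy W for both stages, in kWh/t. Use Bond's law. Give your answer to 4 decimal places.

W = 10·Wi·[P80^(−½) − F80^(−½)]
Stage 1 (22152→1753 µm, Wi₁=14.7): W₁ = 10·14.7·(0.023884 − 0.006719) = 2.5233 kWh/t
Stage 2 (1753→276 µm, Wi₂=12.2): W₂ = 10·12.2·(0.060193 − 0.023884) = 4.4297 kWh/t
W = W₁ + W₂ = 2.5233 + 4.4297 = 6.9530 kWh/t
Apply correction: 6.9530 × 1.14 = 7.9264 kWh/t

W = 7.9264 kWh/t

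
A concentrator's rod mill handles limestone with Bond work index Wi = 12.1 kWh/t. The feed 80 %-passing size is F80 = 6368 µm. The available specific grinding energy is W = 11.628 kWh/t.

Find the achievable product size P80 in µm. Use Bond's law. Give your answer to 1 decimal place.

P80 = 84.7 µm

W = 10·Wi·(P80^(-½) − F80^(-½))
P80^(−½) = W/(10 Wi) + F80^(−½)
  = 11.6280/(10·12.1) + 1/√6368 = 0.096099 + 0.012531 = 0.108631
P80 = (1/0.108631)² = 9.2055² = 84.74 µm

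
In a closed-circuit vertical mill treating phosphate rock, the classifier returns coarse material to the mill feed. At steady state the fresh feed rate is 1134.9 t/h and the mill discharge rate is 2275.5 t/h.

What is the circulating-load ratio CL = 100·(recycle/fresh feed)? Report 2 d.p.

Steady state: M = F + R.
R = M − F = 2275.5 − 1134.9 = 1140.6 t/h
CL = 100·R/F = 100·1140.6/1134.9 = 100.50 %

CL = 100.50 %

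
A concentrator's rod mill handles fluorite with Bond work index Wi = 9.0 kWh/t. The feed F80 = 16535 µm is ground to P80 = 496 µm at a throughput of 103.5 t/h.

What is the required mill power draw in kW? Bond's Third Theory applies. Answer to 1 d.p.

P = 345.8 kW

W = 10 Wi (1/√P80 − 1/√F80)  [Bond]
W = 10·9.0·(1/√496 − 1/√16535) = 10·9.0·(0.037125) = 3.3412 kWh/t
Power = W × throughput = 3.3412 kWh/t × 103.5 t/h = 345.8 kW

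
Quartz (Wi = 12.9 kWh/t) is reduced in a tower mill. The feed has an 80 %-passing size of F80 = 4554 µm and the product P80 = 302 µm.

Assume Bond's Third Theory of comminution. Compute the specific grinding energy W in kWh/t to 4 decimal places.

W = 5.5115 kWh/t

Bond: W = 10·Wi·(1/√P80 − 1/√F80)
1/√302 = 0.057544;  1/√4554 = 0.014818
W = 10·12.9·(0.057544 − 0.014818) = 5.5115 kWh/t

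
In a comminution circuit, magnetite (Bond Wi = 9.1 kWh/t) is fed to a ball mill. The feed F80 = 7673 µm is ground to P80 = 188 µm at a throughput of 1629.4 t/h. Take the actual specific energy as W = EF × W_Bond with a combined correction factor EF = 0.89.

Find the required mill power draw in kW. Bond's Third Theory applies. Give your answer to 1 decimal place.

W = 10 Wi / √P80 − 10 Wi / √F80
W = 10·9.1·(1/√188 − 1/√7673) = 10·9.1·(0.061516) = 5.5980 kWh/t
Corrected W = EF·W_Bond = 0.89·5.5980 = 4.9822 kWh/t
Power = W × throughput = 4.9822 kWh/t × 1629.4 t/h = 8118.0 kW

P = 8118.0 kW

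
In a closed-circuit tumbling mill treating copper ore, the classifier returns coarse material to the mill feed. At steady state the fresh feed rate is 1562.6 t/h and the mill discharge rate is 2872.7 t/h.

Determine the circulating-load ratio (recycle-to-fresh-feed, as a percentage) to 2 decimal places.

M = F + R at steady state, so:
R = M − F = 2872.7 − 1562.6 = 1310.1 t/h
CL = 100·R/F = 100·1310.1/1562.6 = 83.84 %

CL = 83.84 %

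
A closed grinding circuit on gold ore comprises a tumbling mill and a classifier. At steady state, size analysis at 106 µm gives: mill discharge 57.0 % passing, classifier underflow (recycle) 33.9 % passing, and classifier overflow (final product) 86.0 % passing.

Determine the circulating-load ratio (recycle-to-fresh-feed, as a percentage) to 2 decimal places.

CL = 125.54 %

Let r = R/F. Size balance at 106 µm:
d + r·d = r·u + o → r(d−u) = o−d
r = (86.0 − 57.0)/(57.0 − 33.9) = 29.0/23.1 = 1.2554
CL = 100·r = 125.54 %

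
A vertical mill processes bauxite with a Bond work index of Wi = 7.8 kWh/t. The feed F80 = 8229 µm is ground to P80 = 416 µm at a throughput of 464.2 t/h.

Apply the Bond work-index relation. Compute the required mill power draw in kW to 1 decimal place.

P = 1376.1 kW

W = 10 Wi (P80^-0.5 − F80^-0.5)
W = 10·7.8·(1/√416 − 1/√8229) = 10·7.8·(0.038005) = 2.9644 kWh/t
Mill draw = 2.9644 × 464.2 = 1376.1 kW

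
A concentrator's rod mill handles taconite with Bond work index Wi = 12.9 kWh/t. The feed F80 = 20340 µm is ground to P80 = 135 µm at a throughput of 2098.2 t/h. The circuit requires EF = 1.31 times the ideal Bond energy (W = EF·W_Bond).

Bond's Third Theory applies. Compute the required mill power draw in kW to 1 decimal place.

Bond: W = 10·Wi·(1/√P80 − 1/√F80)
W = 10·12.9·(1/√135 − 1/√20340) = 10·12.9·(0.079055) = 10.1980 kWh/t
Corrected W = EF·W_Bond = 1.31·10.1980 = 13.3594 kWh/t
Mill draw = 13.3594 × 2098.2 = 28030.8 kW

P = 28030.8 kW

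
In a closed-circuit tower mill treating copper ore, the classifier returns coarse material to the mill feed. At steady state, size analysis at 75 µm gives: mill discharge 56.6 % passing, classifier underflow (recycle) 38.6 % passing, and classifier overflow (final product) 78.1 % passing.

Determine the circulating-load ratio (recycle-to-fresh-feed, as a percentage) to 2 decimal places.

Let r = R/F. Size balance at 75 µm:
d + r·d = r·u + o → r(d−u) = o−d
r = (78.1 − 56.6)/(56.6 − 38.6) = 21.5/18.0 = 1.1944
CL = 100·r = 119.44 %

CL = 119.44 %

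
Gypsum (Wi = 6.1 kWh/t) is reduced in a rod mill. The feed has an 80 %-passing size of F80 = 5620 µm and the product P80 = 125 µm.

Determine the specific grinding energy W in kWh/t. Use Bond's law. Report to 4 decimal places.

W = 4.6423 kWh/t

Bond:  W = 10 Wi (1/√P − 1/√F)
1/√125 = 0.089443;  1/√5620 = 0.013339
W = 10·6.1·(0.089443 − 0.013339) = 4.6423 kWh/t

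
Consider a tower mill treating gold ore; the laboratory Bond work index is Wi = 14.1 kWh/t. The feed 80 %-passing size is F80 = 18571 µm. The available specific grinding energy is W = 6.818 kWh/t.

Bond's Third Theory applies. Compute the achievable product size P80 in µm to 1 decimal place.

W_Bond = 10·Wi·(1/√P₈₀ − 1/√F₈₀)
⇒ 1/√P80 = W/(10 Wi) + 1/√F80
  = 6.8180/(10·14.1) + 1/√18571 = 0.048355 + 0.007338 = 0.055693
P80 = (1/0.055693)² = 17.9557² = 322.41 µm

P80 = 322.4 µm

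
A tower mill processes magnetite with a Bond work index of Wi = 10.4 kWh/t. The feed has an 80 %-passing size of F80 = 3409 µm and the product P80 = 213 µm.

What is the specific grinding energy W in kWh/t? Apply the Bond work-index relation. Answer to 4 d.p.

W = 5.3447 kWh/t

W = 10·Wi·(P80^(-½) − F80^(-½))
1/√213 = 0.068519;  1/√3409 = 0.017127
W = 10·10.4·(0.068519 − 0.017127) = 5.3447 kWh/t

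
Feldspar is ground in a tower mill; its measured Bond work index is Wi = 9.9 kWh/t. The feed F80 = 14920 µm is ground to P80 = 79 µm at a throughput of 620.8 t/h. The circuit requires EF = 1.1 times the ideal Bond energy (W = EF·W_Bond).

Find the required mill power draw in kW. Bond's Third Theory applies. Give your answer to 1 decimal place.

Bond: W = 10·Wi·(1/√P80 − 1/√F80)
W = 10·9.9·(1/√79 − 1/√14920) = 10·9.9·(0.104322) = 10.3279 kWh/t
Corrected W = EF·W_Bond = 1.1·10.3279 = 11.3607 kWh/t
Mill draw = 11.3607 × 620.8 = 7052.7 kW

P = 7052.7 kW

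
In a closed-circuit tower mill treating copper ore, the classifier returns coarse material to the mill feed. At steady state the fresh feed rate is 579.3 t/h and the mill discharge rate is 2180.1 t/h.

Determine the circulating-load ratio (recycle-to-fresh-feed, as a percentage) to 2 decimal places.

M = F + R at steady state, so:
R = M − F = 2180.1 − 579.3 = 1600.8 t/h
CL = 100·R/F = 100·1600.8/579.3 = 276.33 %

CL = 276.33 %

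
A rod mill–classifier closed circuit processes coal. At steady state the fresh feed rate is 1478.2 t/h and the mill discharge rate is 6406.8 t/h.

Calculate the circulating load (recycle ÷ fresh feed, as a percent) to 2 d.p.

CL = 333.42 %

Mill node: discharge = fresh + recycle.
R = M − F = 6406.8 − 1478.2 = 4928.6 t/h
CL = 100·R/F = 100·4928.6/1478.2 = 333.42 %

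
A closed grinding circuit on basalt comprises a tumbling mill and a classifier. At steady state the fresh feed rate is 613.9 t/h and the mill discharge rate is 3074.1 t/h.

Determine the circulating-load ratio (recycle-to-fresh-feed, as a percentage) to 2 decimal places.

Discharge = new feed + return, hence
R = M − F = 3074.1 − 613.9 = 2460.2 t/h
CL = 100·R/F = 100·2460.2/613.9 = 400.75 %

CL = 400.75 %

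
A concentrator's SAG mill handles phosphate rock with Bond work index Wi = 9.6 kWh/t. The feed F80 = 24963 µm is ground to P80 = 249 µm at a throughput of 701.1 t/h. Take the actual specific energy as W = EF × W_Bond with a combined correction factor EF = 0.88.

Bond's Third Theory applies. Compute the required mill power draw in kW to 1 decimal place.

P = 3378.6 kW

W = 10 Wi (1/√P80 − 1/√F80)  [Bond]
W = 10·9.6·(1/√249 − 1/√24963) = 10·9.6·(0.057043) = 5.4761 kWh/t
W_actual = 0.88 × 5.4761 = 4.8190 kWh/t
Power = W × throughput = 4.8190 kWh/t × 701.1 t/h = 3378.6 kW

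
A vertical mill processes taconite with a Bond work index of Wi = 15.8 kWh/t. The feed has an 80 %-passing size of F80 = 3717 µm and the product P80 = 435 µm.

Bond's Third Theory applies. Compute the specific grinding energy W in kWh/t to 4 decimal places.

W = 10 Wi / √P80 − 10 Wi / √F80
1/√435 = 0.047946;  1/√3717 = 0.016402
W = 10·15.8·(0.047946 − 0.016402) = 4.9840 kWh/t

W = 4.9840 kWh/t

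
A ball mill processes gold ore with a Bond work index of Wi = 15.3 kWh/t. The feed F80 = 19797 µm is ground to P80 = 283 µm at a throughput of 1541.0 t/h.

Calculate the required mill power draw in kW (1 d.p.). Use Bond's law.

P = 12339.6 kW

W_Bond = 10·Wi·(1/√P₈₀ − 1/√F₈₀)
W = 10·15.3·(1/√283 − 1/√19797) = 10·15.3·(0.052337) = 8.0075 kWh/t
P_mill = W·ṁ = 8.0075·1541.0 = 12339.6 kW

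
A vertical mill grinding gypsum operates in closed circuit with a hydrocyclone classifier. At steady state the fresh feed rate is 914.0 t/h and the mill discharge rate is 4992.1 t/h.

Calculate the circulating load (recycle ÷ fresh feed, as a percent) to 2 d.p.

M = F + R at steady state, so:
R = M − F = 4992.1 − 914.0 = 4078.1 t/h
CL = 100·R/F = 100·4078.1/914.0 = 446.18 %

CL = 446.18 %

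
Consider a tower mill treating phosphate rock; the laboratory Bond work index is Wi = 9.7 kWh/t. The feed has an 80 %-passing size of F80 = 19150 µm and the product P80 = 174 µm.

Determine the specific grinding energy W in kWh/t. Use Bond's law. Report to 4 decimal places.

W_Bond = 10·Wi·(1/√P₈₀ − 1/√F₈₀)
1/√174 = 0.075810;  1/√19150 = 0.007226
W = 10·9.7·(0.075810 − 0.007226) = 6.6526 kWh/t

W = 6.6526 kWh/t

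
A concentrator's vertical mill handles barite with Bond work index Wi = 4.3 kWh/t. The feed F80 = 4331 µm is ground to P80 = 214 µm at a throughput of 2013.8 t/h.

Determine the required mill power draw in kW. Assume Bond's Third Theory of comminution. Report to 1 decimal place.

W = 10 Wi (P80^-0.5 − F80^-0.5)
W = 10·4.3·(1/√214 − 1/√4331) = 10·4.3·(0.053163) = 2.2860 kWh/t
P = W·T = 2.2860·2013.8 = 4603.6 kW

P = 4603.6 kW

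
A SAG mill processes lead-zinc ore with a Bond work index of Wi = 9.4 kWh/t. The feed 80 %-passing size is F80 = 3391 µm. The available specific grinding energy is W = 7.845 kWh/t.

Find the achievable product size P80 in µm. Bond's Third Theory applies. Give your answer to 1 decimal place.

W = 10·Wi·[P80^(−½) − F80^(−½)]
P80^-0.5 = F80^-0.5 + W/(10 Wi)
  = 7.8450/(10·9.4) + 1/√3391 = 0.083457 + 0.017173 = 0.100630
P80 = (1/0.100630)² = 9.9374² = 98.75 µm

P80 = 98.8 µm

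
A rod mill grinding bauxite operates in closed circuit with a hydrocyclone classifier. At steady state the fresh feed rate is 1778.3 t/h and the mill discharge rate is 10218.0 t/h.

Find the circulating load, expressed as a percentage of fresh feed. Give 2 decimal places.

Steady state: M = F + R.
R = M − F = 10218.0 − 1778.3 = 8439.7 t/h
CL = 100·R/F = 100·8439.7/1778.3 = 474.59 %

CL = 474.59 %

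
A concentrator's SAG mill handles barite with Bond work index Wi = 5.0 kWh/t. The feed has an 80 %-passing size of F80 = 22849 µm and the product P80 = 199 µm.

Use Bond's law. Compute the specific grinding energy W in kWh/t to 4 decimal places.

W = 10 Wi (1/√P80 − 1/√F80)  [Bond]
1/√199 = 0.070888;  1/√22849 = 0.006616
W = 10·5.0·(0.070888 − 0.006616) = 3.2136 kWh/t

W = 3.2136 kWh/t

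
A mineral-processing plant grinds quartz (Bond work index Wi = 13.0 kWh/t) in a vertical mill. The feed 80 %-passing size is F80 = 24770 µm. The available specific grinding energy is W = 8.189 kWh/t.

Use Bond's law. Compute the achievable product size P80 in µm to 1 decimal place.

P80 = 207.9 µm

W = 10 Wi (P80^-0.5 − F80^-0.5)
1/√P80 = 1/√F80 + W/(10·Wi)
  = 8.1890/(10·13.0) + 1/√24770 = 0.062992 + 0.006354 = 0.069346
P80 = (1/0.069346)² = 14.4204² = 207.95 µm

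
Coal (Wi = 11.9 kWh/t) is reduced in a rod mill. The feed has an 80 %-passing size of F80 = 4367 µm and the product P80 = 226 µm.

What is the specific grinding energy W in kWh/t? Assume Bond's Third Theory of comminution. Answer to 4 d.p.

Bond: W = 10·Wi·(1/√P80 − 1/√F80)
1/√226 = 0.066519;  1/√4367 = 0.015132
W = 10·11.9·(0.066519 − 0.015132) = 6.1150 kWh/t

W = 6.1150 kWh/t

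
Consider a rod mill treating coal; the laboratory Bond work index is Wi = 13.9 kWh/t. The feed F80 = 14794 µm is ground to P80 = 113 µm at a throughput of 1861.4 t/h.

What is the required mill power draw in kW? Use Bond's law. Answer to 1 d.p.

W = 10·Wi·[P80^(−½) − F80^(−½)]
W = 10·13.9·(1/√113 − 1/√14794) = 10·13.9·(0.085850) = 11.9332 kWh/t
Power = W × throughput = 11.9332 kWh/t × 1861.4 t/h = 22212.5 kW

P = 22212.5 kW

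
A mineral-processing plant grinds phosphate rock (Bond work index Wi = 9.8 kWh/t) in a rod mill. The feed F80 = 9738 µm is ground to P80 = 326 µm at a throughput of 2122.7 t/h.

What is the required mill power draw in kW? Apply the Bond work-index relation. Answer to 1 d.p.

W_Bond = 10·Wi·(1/√P₈₀ − 1/√F₈₀)
W = 10·9.8·(1/√326 − 1/√9738) = 10·9.8·(0.045251) = 4.4346 kWh/t
P = W·T = 4.4346·2122.7 = 9413.4 kW

P = 9413.4 kW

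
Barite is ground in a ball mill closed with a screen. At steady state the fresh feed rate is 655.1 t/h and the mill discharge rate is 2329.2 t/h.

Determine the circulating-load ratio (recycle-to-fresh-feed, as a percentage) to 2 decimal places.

CL = 255.55 %

Steady state: M = F + R.
R = M − F = 2329.2 − 655.1 = 1674.1 t/h
CL = 100·R/F = 100·1674.1/655.1 = 255.55 %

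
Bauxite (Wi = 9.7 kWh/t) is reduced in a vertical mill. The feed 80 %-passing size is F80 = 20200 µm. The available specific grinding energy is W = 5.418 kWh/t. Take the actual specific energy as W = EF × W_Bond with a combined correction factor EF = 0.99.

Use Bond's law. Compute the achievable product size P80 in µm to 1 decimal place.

P80 = 248.3 µm

W = 10·Wi·(P80^(-½) − F80^(-½))
W_Bond = W / EF = 5.418 / 0.99 = 5.4727 kWh/t
1/√P80 = 1/√F80 + W_Bond/(10·Wi)
  = 5.4727/(10·9.7) + 1/√20200 = 0.056420 + 0.007036 = 0.063456
P80 = (1/0.063456)² = 15.7590² = 248.35 µm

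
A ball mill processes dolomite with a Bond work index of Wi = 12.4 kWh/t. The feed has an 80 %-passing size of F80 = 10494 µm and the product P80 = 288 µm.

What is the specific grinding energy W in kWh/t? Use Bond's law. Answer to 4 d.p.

W = 6.0963 kWh/t

W = 10·Wi·(P80^(-½) − F80^(-½))
1/√288 = 0.058926;  1/√10494 = 0.009762
W = 10·12.4·(0.058926 − 0.009762) = 6.0963 kWh/t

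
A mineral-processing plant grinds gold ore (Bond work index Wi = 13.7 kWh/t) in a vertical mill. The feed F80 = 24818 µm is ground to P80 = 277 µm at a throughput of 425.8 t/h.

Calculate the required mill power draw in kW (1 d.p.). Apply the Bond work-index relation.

P = 3134.7 kW

W = 10 Wi (1/√P80 − 1/√F80)  [Bond]
W = 10·13.7·(1/√277 − 1/√24818) = 10·13.7·(0.053736) = 7.3619 kWh/t
Mill draw = 7.3619 × 425.8 = 3134.7 kW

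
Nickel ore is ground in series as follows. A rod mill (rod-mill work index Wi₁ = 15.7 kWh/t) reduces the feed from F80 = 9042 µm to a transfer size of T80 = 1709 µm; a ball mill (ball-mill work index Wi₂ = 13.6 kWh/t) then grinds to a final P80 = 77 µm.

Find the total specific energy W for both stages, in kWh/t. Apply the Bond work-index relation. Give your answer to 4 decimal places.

W = 14.3555 kWh/t

Bond: W = 10·Wi·(1/√P80 − 1/√F80)
Stage 1 (9042→1709 µm, Wi₁=15.7): W₁ = 10·15.7·(0.024190 − 0.010516) = 2.1467 kWh/t
Stage 2 (1709→77 µm, Wi₂=13.6): W₂ = 10·13.6·(0.113961 − 0.024190) = 12.2089 kWh/t
W = W₁ + W₂ = 2.1467 + 12.2089 = 14.3555 kWh/t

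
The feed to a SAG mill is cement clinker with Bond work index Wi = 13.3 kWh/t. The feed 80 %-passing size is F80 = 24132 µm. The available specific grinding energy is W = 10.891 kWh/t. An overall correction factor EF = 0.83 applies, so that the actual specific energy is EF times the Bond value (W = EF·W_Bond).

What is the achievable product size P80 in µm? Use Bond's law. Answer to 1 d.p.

P80 = 90.5 µm

Bond:  W = 10 Wi (1/√P − 1/√F)
W_Bond = W / EF = 10.891 / 0.83 = 13.1217 kWh/t
P80^-0.5 = F80^-0.5 + W_Bond/(10 Wi)
  = 13.1217/(10·13.3) + 1/√24132 = 0.098659 + 0.006437 = 0.105097
P80 = (1/0.105097)² = 9.5151² = 90.54 µm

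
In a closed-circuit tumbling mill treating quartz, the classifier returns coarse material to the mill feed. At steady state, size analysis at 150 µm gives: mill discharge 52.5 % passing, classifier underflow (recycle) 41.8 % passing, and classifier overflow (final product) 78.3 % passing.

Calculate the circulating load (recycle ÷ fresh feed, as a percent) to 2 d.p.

Let r = R/F. Size balance at 150 µm:
Fd + Rd = Ru + Fo ⇒ R/F = (o−d)/(d−u)
r = (78.3 − 52.5)/(52.5 − 41.8) = 25.8/10.7 = 2.4112
CL = 100·r = 241.12 %

CL = 241.12 %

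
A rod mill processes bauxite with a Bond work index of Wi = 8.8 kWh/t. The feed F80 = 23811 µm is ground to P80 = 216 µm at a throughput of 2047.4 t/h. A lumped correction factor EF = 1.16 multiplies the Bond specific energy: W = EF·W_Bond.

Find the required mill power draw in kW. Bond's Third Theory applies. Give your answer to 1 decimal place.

W = 10 Wi (1/√P80 − 1/√F80)  [Bond]
W = 10·8.8·(1/√216 − 1/√23811) = 10·8.8·(0.061561) = 5.4174 kWh/t
Corrected W = EF·W_Bond = 1.16·5.4174 = 6.2841 kWh/t
Power = W × throughput = 6.2841 kWh/t × 2047.4 t/h = 12866.1 kW

P = 12866.1 kW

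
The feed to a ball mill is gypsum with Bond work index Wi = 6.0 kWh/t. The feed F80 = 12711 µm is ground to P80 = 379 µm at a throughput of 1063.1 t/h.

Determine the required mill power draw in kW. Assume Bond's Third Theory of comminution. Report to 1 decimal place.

P = 2710.7 kW

Bond:  W = 10 Wi (1/√P − 1/√F)
W = 10·6.0·(1/√379 − 1/√12711) = 10·6.0·(0.042497) = 2.5498 kWh/t
P = W·T = 2.5498·1063.1 = 2710.7 kW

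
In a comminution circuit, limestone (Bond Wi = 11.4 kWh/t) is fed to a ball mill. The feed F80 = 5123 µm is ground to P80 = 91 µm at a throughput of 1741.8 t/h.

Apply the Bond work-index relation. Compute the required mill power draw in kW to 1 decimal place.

W = 10 Wi / √P80 − 10 Wi / √F80
W = 10·11.4·(1/√91 − 1/√5123) = 10·11.4·(0.090857) = 10.3577 kWh/t
P_mill = W·ṁ = 10.3577·1741.8 = 18041.1 kW

P = 18041.1 kW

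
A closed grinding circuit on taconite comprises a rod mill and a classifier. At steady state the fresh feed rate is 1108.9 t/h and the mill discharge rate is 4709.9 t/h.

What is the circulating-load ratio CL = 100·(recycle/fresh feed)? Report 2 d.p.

Steady state: M = F + R.
R = M − F = 4709.9 − 1108.9 = 3601.0 t/h
CL = 100·R/F = 100·3601.0/1108.9 = 324.74 %

CL = 324.74 %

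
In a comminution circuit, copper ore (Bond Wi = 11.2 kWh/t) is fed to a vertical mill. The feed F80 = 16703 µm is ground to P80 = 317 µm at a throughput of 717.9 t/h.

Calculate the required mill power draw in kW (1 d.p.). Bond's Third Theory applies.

W = 10 Wi (1/√P80 − 1/√F80)  [Bond]
W = 10·11.2·(1/√317 − 1/√16703) = 10·11.2·(0.048428) = 5.4239 kWh/t
Power = W × throughput = 5.4239 kWh/t × 717.9 t/h = 3893.8 kW

P = 3893.8 kW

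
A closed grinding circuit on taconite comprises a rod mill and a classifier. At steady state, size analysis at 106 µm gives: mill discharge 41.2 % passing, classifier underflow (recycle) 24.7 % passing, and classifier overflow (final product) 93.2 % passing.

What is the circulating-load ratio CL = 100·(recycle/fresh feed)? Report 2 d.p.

Balance %-passing 106 µm (r = R/F):
(1+r)d = ru + o → r = (o−d)/(d−u)
r = (93.2 − 41.2)/(41.2 − 24.7) = 52.0/16.5 = 3.1515
CL = 100·r = 315.15 %

CL = 315.15 %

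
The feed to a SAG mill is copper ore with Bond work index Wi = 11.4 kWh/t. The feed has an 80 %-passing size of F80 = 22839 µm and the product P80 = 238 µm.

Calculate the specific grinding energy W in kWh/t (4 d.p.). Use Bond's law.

W = 10·Wi·(P80^(-½) − F80^(-½))
1/√238 = 0.064820;  1/√22839 = 0.006617
W = 10·11.4·(0.064820 − 0.006617) = 6.6352 kWh/t

W = 6.6352 kWh/t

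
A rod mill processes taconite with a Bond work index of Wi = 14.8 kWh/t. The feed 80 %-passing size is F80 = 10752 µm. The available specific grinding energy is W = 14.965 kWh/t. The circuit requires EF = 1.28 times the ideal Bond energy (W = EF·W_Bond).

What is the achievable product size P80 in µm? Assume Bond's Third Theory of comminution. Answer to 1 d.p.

W = 10·Wi·(P80^(-½) − F80^(-½))
W_Bond = W / EF = 14.965 / 1.28 = 11.6914 kWh/t
⇒ 1/√P80 = W_Bond/(10·Wi) + 1/√F80
  = 11.6914/(10·14.8) + 1/√10752 = 0.078996 + 0.009644 = 0.088640
P80 = (1/0.088640)² = 11.2816² = 127.27 µm

P80 = 127.3 µm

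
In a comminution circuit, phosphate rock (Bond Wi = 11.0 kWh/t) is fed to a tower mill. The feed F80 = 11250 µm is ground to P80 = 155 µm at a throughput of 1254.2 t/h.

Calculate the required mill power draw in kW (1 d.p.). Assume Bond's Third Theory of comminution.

W = 10 Wi (P80^-0.5 − F80^-0.5)
W = 10·11.0·(1/√155 − 1/√11250) = 10·11.0·(0.070894) = 7.7983 kWh/t
Mill draw = 7.7983 × 1254.2 = 9780.7 kW

P = 9780.7 kW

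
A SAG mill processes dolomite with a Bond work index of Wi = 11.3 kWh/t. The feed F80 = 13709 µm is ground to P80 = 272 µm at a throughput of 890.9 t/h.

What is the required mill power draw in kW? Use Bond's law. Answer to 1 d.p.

P = 5244.3 kW

W = 10 Wi / √P80 − 10 Wi / √F80
W = 10·11.3·(1/√272 − 1/√13709) = 10·11.3·(0.052093) = 5.8865 kWh/t
Mill draw = 5.8865 × 890.9 = 5244.3 kW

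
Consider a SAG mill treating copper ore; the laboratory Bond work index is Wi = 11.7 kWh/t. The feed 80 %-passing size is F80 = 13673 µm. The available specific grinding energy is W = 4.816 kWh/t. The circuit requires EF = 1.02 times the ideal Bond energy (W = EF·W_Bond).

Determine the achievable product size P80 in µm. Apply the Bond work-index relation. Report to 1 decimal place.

P80 = 418.1 µm

W = 10 Wi (1/√P80 − 1/√F80)  [Bond]
W_Bond = W / EF = 4.816 / 1.02 = 4.7216 kWh/t
P80^(−½) = W_Bond/(10 Wi) + F80^(−½)
  = 4.7216/(10·11.7) + 1/√13673 = 0.040355 + 0.008552 = 0.048907
P80 = (1/0.048907)² = 20.4468² = 418.07 µm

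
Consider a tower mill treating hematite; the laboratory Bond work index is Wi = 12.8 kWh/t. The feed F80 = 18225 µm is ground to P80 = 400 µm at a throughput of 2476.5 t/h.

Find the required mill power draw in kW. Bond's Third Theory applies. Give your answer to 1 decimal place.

W = 10 Wi (P80^-0.5 − F80^-0.5)
W = 10·12.8·(1/√400 − 1/√18225) = 10·12.8·(0.042593) = 5.4519 kWh/t
Power = W × throughput = 5.4519 kWh/t × 2476.5 t/h = 13501.5 kW

P = 13501.5 kW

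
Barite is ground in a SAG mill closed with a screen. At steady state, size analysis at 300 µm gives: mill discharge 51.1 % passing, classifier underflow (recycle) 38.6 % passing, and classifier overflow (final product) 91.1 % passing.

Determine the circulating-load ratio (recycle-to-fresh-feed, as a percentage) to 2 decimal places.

CL = 320.00 %

Mass balance on the −300 µm fraction:
(1+r)d = ru + o → r = (o−d)/(d−u)
r = (91.1 − 51.1)/(51.1 − 38.6) = 40.0/12.5 = 3.2000
CL = 100·r = 320.00 %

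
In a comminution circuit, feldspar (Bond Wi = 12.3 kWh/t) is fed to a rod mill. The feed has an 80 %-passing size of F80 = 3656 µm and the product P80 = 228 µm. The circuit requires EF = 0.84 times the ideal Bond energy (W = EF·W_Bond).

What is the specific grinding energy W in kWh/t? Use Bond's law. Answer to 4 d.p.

W = 5.1338 kWh/t

W = 10 Wi (P80^-0.5 − F80^-0.5)
1/√228 = 0.066227;  1/√3656 = 0.016539
W = 10·12.3·(0.066227 − 0.016539) = 6.1116 kWh/t
W_actual = 0.84 × 6.1116 = 5.1338 kWh/t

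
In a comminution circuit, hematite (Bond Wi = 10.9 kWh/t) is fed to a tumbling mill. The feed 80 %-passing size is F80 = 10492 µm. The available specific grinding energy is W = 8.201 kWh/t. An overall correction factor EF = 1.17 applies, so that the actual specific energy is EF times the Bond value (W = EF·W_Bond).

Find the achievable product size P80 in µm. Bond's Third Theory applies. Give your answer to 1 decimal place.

W = 10·Wi·(P80^(-½) − F80^(-½))
W_Bond = W / EF = 8.201 / 1.17 = 7.0094 kWh/t
P80^(−½) = W_Bond/(10 Wi) + F80^(−½)
  = 7.0094/(10·10.9) + 1/√10492 = 0.064306 + 0.009763 = 0.074069
P80 = (1/0.074069)² = 13.5009² = 182.27 µm

P80 = 182.3 µm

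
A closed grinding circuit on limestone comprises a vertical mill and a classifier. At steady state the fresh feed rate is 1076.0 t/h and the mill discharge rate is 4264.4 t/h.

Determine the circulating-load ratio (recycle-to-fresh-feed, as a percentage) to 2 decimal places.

M = F + R at steady state, so:
R = M − F = 4264.4 − 1076.0 = 3188.4 t/h
CL = 100·R/F = 100·3188.4/1076.0 = 296.32 %

CL = 296.32 %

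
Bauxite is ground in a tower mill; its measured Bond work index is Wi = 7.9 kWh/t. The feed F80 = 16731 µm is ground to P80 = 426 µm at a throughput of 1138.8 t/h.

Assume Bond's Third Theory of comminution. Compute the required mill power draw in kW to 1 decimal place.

W = 10 Wi (P80^-0.5 − F80^-0.5)
W = 10·7.9·(1/√426 − 1/√16731) = 10·7.9·(0.040719) = 3.2168 kWh/t
P = W·T = 3.2168·1138.8 = 3663.3 kW

P = 3663.3 kW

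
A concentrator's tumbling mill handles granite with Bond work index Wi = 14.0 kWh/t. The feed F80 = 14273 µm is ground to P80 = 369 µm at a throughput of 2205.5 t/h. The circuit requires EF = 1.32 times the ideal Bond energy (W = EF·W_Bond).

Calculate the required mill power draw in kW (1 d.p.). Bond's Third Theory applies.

P = 17806.0 kW

W = 10 Wi / √P80 − 10 Wi / √F80
W = 10·14.0·(1/√369 − 1/√14273) = 10·14.0·(0.043688) = 6.1163 kWh/t
W_actual = 1.32 × 6.1163 = 8.0735 kWh/t
P = W·T = 8.0735·2205.5 = 17806.0 kW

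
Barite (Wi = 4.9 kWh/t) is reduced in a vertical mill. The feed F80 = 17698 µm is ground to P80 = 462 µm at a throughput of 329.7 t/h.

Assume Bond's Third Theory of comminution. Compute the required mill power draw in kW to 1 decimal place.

W = 10 Wi (1/√P80 − 1/√F80)  [Bond]
W = 10·4.9·(1/√462 − 1/√17698) = 10·4.9·(0.039007) = 1.9114 kWh/t
Power = W × throughput = 1.9114 kWh/t × 329.7 t/h = 630.2 kW

P = 630.2 kW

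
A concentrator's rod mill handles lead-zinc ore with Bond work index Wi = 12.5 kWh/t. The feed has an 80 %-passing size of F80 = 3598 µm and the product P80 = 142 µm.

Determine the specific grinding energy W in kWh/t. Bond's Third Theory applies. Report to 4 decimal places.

Bond:  W = 10 Wi (1/√P − 1/√F)
1/√142 = 0.083918;  1/√3598 = 0.016671
W = 10·12.5·(0.083918 − 0.016671) = 8.4059 kWh/t

W = 8.4059 kWh/t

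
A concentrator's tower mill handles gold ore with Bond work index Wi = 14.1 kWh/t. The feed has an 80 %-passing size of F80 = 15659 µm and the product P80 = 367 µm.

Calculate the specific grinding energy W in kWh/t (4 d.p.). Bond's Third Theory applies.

W = 6.2334 kWh/t

W = 10·Wi·[P80^(−½) − F80^(−½)]
1/√367 = 0.052200;  1/√15659 = 0.007991
W = 10·14.1·(0.052200 − 0.007991) = 6.2334 kWh/t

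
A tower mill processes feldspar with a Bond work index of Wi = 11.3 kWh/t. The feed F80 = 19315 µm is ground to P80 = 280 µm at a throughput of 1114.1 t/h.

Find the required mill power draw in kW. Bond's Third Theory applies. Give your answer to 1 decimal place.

P = 6617.7 kW

W = 10 Wi (1/√P80 − 1/√F80)  [Bond]
W = 10·11.3·(1/√280 − 1/√19315) = 10·11.3·(0.052566) = 5.9400 kWh/t
Power = W × throughput = 5.9400 kWh/t × 1114.1 t/h = 6617.7 kW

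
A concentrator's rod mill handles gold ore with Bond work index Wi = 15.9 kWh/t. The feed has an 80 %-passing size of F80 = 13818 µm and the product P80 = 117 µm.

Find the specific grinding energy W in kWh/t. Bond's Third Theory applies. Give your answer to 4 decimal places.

W = 10 Wi (P80^-0.5 − F80^-0.5)
1/√117 = 0.092450;  1/√13818 = 0.008507
W = 10·15.9·(0.092450 − 0.008507) = 13.3469 kWh/t

W = 13.3469 kWh/t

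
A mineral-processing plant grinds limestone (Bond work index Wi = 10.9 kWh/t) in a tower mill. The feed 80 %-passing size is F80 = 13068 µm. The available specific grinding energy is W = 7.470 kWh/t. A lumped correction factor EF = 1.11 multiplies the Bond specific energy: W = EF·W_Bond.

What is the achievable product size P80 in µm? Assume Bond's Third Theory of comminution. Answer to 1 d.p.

P80 = 201.3 µm

W = 10·Wi·[P80^(−½) − F80^(−½)]
W_Bond = W / EF = 7.470 / 1.11 = 6.7297 kWh/t
⇒ 1/√P80 = W_Bond/(10 Wi) + 1/√F80
  = 6.7297/(10·10.9) + 1/√13068 = 0.061741 + 0.008748 = 0.070488
P80 = (1/0.070488)² = 14.1867² = 201.26 µm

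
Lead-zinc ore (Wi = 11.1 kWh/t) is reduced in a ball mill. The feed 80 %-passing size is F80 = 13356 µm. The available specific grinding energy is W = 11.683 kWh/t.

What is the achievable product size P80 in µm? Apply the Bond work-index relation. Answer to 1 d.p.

P80 = 77.1 µm

W = 10 Wi (1/√P80 − 1/√F80)  [Bond]
⇒ 1/√P80 = W/(10·Wi) + 1/√F80
  = 11.6830/(10·11.1) + 1/√13356 = 0.105252 + 0.008653 = 0.113905
P80 = (1/0.113905)² = 8.7792² = 77.07 µm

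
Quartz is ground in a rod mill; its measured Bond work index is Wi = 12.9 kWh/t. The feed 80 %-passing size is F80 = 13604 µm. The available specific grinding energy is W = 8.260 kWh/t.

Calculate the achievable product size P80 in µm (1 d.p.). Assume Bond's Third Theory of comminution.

W = 10·Wi·(P80^(-½) − F80^(-½))
P80^-0.5 = F80^-0.5 + W/(10 Wi)
  = 8.2600/(10·12.9) + 1/√13604 = 0.064031 + 0.008574 = 0.072605
P80 = (1/0.072605)² = 13.7732² = 189.70 µm

P80 = 189.7 µm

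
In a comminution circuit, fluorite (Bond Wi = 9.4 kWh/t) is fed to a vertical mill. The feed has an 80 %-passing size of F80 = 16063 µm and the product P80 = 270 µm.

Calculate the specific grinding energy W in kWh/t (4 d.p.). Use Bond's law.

W = 4.9790 kWh/t

W = 10·Wi·[P80^(−½) − F80^(−½)]
1/√270 = 0.060858;  1/√16063 = 0.007890
W = 10·9.4·(0.060858 − 0.007890) = 4.9790 kWh/t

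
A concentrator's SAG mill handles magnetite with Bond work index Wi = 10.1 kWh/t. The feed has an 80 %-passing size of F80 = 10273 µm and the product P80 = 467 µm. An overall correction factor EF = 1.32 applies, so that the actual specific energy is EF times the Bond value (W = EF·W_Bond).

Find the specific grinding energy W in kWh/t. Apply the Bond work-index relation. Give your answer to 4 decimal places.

W = 4.8539 kWh/t

W = 10 Wi / √P80 − 10 Wi / √F80
1/√467 = 0.046274;  1/√10273 = 0.009866
W = 10·10.1·(0.046274 − 0.009866) = 3.6772 kWh/t
With EF = 1.32: W = 3.6772·1.32 = 4.8539 kWh/t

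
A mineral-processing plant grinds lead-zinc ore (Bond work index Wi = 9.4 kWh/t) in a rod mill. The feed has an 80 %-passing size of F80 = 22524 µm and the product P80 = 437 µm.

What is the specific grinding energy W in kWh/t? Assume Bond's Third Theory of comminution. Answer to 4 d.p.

W = 3.8703 kWh/t

W = 10 Wi (P80^-0.5 − F80^-0.5)
1/√437 = 0.047836;  1/√22524 = 0.006663
W = 10·9.4·(0.047836 − 0.006663) = 3.8703 kWh/t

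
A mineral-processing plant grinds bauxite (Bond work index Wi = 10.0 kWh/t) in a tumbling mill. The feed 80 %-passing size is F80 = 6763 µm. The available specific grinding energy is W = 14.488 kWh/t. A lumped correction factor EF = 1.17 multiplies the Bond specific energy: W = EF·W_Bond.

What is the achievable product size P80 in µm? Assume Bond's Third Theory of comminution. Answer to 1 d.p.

W = 10·Wi·(P80^(-½) − F80^(-½))
W_Bond = W / EF = 14.488 / 1.17 = 12.3829 kWh/t
⇒ 1/√P80 = W_Bond/(10 Wi) + 1/√F80
  = 12.3829/(10·10.0) + 1/√6763 = 0.123829 + 0.012160 = 0.135989
P80 = (1/0.135989)² = 7.3535² = 54.07 µm

P80 = 54.1 µm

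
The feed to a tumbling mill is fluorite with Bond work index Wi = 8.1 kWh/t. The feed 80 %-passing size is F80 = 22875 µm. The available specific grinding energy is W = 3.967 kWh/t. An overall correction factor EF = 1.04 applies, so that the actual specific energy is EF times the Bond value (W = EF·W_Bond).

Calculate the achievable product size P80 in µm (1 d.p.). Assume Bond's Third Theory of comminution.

W = 10·Wi·[P80^(−½) − F80^(−½)]
W_Bond = W / EF = 3.967 / 1.04 = 3.8144 kWh/t
P80^(−½) = W_Bond/(10 Wi) + F80^(−½)
  = 3.8144/(10·8.1) + 1/√22875 = 0.047092 + 0.006612 = 0.053703
P80 = (1/0.053703)² = 18.6208² = 346.73 µm

P80 = 346.7 µm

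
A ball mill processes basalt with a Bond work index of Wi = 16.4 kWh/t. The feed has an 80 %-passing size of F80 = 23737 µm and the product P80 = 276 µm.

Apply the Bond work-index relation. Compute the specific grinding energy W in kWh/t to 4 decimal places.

W = 8.8072 kWh/t

Bond: W = 10·Wi·(1/√P80 − 1/√F80)
1/√276 = 0.060193;  1/√23737 = 0.006491
W = 10·16.4·(0.060193 − 0.006491) = 8.8072 kWh/t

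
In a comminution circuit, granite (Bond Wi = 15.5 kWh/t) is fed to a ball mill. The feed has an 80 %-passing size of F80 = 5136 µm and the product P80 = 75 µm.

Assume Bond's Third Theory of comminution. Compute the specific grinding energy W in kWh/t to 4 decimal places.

W = 15.7350 kWh/t

Bond: W = 10·Wi·(1/√P80 − 1/√F80)
1/√75 = 0.115470;  1/√5136 = 0.013954
W = 10·15.5·(0.115470 − 0.013954) = 15.7350 kWh/t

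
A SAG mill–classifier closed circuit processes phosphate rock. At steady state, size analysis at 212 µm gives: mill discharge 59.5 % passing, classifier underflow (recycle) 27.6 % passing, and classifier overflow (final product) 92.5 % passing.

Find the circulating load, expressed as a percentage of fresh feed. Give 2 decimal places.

CL = 103.45 %

Mass balance on the −212 µm fraction:
d + r·d = r·u + o → r(d−u) = o−d
r = (92.5 − 59.5)/(59.5 − 27.6) = 33.0/31.9 = 1.0345
CL = 100·r = 103.45 %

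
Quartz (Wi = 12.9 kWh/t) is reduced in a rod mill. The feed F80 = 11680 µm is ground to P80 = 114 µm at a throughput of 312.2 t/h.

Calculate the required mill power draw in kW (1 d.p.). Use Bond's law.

W = 10·Wi·[P80^(−½) − F80^(−½)]
W = 10·12.9·(1/√114 − 1/√11680) = 10·12.9·(0.084406) = 10.8883 kWh/t
P = W·T = 10.8883·312.2 = 3399.3 kW

P = 3399.3 kW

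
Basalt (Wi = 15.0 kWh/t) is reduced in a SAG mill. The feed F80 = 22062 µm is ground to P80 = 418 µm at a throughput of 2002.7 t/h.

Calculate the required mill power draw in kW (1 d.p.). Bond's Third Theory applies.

W_Bond = 10·Wi·(1/√P₈₀ − 1/√F₈₀)
W = 10·15.0·(1/√418 − 1/√22062) = 10·15.0·(0.042179) = 6.3269 kWh/t
P = W·T = 6.3269·2002.7 = 12670.8 kW

P = 12670.8 kW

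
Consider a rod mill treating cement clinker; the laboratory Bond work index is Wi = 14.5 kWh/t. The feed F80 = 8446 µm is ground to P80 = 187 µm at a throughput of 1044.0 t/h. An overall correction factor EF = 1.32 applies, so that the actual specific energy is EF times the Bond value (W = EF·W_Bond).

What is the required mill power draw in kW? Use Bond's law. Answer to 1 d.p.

P = 12438.1 kW

W = 10·Wi·[P80^(−½) − F80^(−½)]
W = 10·14.5·(1/√187 − 1/√8446) = 10·14.5·(0.062246) = 9.0257 kWh/t
W_actual = 1.32 × 9.0257 = 11.9139 kWh/t
P_mill = W·ṁ = 11.9139·1044.0 = 12438.1 kW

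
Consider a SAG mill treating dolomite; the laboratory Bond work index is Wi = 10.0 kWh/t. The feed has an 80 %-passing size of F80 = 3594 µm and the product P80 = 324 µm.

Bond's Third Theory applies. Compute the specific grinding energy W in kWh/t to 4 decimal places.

W = 10·Wi·(P80^(-½) − F80^(-½))
1/√324 = 0.055556;  1/√3594 = 0.016681
W = 10·10.0·(0.055556 − 0.016681) = 3.8875 kWh/t

W = 3.8875 kWh/t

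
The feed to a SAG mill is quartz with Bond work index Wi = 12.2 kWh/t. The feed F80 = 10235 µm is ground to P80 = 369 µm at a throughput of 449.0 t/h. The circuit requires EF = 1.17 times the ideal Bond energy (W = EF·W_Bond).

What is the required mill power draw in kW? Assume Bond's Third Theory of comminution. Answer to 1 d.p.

P = 2702.9 kW

W = 10 Wi / √P80 − 10 Wi / √F80
W = 10·12.2·(1/√369 − 1/√10235) = 10·12.2·(0.042173) = 5.1452 kWh/t
With EF = 1.17: W = 5.1452·1.17 = 6.0198 kWh/t
Mill draw = 6.0198 × 449.0 = 2702.9 kW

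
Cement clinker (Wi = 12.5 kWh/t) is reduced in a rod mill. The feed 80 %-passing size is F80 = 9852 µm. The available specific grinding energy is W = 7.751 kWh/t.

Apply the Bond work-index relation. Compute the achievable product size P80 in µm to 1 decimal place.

P80 = 192.5 µm

W = 10 Wi (1/√P80 − 1/√F80)  [Bond]
P80^-0.5 = F80^-0.5 + W/(10 Wi)
  = 7.7510/(10·12.5) + 1/√9852 = 0.062008 + 0.010075 = 0.072083
P80 = (1/0.072083)² = 13.8729² = 192.46 µm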